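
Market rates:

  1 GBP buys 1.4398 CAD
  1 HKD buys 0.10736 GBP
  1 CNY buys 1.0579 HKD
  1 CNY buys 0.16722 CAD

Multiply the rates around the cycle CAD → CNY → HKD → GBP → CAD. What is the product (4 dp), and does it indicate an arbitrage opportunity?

0.9779 (arbitrage exists)

Around CAD → CNY → HKD → GBP → CAD: 1 ÷ 0.16722 × 1.0579 × 0.10736 × 1.4398 = 0.977915
Product < 1; profitable direction is CAD → GBP → HKD → CNY → CAD.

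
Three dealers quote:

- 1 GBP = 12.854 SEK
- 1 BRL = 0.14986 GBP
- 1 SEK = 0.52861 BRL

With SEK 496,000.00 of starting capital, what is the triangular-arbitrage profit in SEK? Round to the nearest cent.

Profit: SEK 9,057.79

Profitable loop is SEK → BRL → GBP → SEK:
SEK 496,000.00 × 0.52861 = BRL 262,190.56
BRL 262,190.56 × 0.14986 = GBP 39,291.88
GBP 39,291.88 × 12.854 = SEK 505,057.79
Profit = SEK 505,057.79 − SEK 496,000.00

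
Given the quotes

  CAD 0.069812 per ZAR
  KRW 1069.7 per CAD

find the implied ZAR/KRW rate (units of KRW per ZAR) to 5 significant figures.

1 ZAR × 0.069812 = 0.069812 CAD
0.069812 CAD × 1069.7 = 74.6779 KRW

ZAR/KRW = 74.678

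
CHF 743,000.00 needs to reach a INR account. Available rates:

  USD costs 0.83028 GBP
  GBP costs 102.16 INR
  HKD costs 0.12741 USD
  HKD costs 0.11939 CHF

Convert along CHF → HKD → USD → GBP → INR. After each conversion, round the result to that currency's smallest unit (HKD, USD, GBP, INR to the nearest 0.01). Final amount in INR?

INR 67,255,815.19

CHF 743,000.00 ÷ 0.11939 = HKD 6,223,301.78
HKD 6,223,301.78 × 0.12741 = USD 792,910.88
USD 792,910.88 × 0.83028 = GBP 658,338.05
GBP 658,338.05 × 102.16 = INR 67,255,815.19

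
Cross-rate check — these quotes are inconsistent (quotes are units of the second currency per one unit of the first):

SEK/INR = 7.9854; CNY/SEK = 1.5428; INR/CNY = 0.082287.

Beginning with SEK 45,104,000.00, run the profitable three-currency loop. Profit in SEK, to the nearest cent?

Profit: SEK 620,882.00

Profitable loop is SEK → INR → CNY → SEK:
SEK 45,104,000.00 × 7.9854 = INR 360,173,481.60
INR 360,173,481.60 × 0.082287 = CNY 29,637,595.28
CNY 29,637,595.28 × 1.5428 = SEK 45,724,882.00
Profit = SEK 45,724,882.00 − SEK 45,104,000.00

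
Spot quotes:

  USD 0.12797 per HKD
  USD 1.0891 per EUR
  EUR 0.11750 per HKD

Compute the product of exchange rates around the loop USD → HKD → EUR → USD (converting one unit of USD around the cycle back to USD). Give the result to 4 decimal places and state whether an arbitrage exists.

1.0000 (no arbitrage)

Around USD → HKD → EUR → USD: 1 ÷ 0.12797 × 0.11750 × 1.0891 = 0.999994
Product ≈ 1 (deviation 0.001%, within rounding noise).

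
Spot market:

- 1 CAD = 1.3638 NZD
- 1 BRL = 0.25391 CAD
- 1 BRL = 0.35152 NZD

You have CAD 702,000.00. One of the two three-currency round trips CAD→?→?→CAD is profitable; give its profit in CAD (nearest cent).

Profitable loop is CAD → BRL → NZD → CAD:
CAD 702,000.00 ÷ 0.25391 = BRL 2,764,759.17
BRL 2,764,759.17 × 0.35152 = NZD 971,868.14
NZD 971,868.14 ÷ 1.3638 = CAD 712,617.79
Profit = CAD 712,617.79 − CAD 702,000.00

Profit: CAD 10,617.79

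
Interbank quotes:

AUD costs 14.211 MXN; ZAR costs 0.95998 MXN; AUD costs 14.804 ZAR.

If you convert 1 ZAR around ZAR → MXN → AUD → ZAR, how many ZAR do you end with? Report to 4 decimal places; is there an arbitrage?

1.0000 (no arbitrage)

Around ZAR → MXN → AUD → ZAR: 1 × 0.95998 ÷ 14.211 × 14.804 = 1.000038
Product ≈ 1 (deviation 0.004%, within rounding noise).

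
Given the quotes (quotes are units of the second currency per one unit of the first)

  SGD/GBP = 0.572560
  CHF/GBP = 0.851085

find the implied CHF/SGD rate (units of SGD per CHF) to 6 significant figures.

CHF/SGD = 1.48646

1 CHF × 0.851085 = 0.851085 GBP
0.851085 GBP ÷ 0.572560 = 1.48646 SGD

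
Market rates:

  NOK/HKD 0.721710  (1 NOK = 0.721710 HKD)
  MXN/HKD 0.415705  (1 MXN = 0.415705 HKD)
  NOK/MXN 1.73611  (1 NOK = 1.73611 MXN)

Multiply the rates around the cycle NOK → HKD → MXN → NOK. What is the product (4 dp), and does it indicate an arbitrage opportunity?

1.0000 (no arbitrage)

Around NOK → HKD → MXN → NOK: 1 × 0.721710 ÷ 0.415705 ÷ 1.73611 = 1.000001
Product ≈ 1 (deviation 0.000%, within rounding noise).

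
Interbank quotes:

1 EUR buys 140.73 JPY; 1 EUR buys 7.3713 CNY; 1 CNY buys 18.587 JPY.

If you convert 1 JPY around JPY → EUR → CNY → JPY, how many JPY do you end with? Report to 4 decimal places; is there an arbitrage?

0.9736 (arbitrage exists)

Around JPY → EUR → CNY → JPY: 1 ÷ 140.73 × 7.3713 × 18.587 = 0.973569
Product < 1; profitable direction is JPY → CNY → EUR → JPY.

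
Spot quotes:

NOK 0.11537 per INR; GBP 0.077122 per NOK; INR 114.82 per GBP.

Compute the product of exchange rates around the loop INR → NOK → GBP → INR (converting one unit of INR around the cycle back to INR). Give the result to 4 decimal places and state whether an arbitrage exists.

1.0216 (arbitrage exists)

Around INR → NOK → GBP → INR: 1 × 0.11537 × 0.077122 × 114.82 = 1.021618
Product > 1; profitable direction is INR → NOK → GBP → INR.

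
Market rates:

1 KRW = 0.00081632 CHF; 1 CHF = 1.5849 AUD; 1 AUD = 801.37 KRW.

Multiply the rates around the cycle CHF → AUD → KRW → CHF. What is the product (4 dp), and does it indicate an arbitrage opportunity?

Around CHF → AUD → KRW → CHF: 1 × 1.5849 × 801.37 × 0.00081632 = 1.036801
Product > 1; profitable direction is CHF → AUD → KRW → CHF.

1.0368 (arbitrage exists)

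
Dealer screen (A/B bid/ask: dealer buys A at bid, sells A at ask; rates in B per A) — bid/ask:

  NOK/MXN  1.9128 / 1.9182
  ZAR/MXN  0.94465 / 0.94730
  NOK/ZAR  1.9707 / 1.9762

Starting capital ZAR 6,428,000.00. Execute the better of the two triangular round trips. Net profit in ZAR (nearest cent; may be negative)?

Net profit: ZAR 139,907.06

Best loop ZAR → NOK → MXN → ZAR:
ZAR 6,428,000.00 ÷ 1.9762 (buy NOK at ask) = NOK 3,252,707.22
NOK 3,252,707.22 × 1.9128 (sell NOK at bid) = MXN 6,221,778.36
MXN 6,221,778.36 ÷ 0.94730 (buy ZAR at ask) = ZAR 6,567,907.06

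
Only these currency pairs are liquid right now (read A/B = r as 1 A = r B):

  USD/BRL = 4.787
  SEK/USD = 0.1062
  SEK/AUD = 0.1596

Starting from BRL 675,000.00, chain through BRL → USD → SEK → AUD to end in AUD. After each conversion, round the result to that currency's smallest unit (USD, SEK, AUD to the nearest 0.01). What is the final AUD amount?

AUD 211,908.66

BRL 675,000.00 ÷ 4.787 = USD 141,006.89
USD 141,006.89 ÷ 0.1062 = SEK 1,327,748.49
SEK 1,327,748.49 × 0.1596 = AUD 211,908.66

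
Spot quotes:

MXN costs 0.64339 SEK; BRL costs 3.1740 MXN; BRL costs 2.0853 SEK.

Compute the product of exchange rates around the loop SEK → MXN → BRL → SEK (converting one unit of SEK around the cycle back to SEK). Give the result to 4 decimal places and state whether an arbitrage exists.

1.0211 (arbitrage exists)

Around SEK → MXN → BRL → SEK: 1 ÷ 0.64339 ÷ 3.1740 × 2.0853 = 1.021145
Product > 1; profitable direction is SEK → MXN → BRL → SEK.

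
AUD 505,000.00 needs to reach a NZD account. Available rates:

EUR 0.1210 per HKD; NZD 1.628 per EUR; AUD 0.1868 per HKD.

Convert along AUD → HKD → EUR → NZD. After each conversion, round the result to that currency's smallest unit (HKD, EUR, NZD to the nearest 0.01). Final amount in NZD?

AUD 505,000.00 ÷ 0.1868 = HKD 2,703,426.12
HKD 2,703,426.12 × 0.1210 = EUR 327,114.56
EUR 327,114.56 × 1.628 = NZD 532,542.50

NZD 532,542.50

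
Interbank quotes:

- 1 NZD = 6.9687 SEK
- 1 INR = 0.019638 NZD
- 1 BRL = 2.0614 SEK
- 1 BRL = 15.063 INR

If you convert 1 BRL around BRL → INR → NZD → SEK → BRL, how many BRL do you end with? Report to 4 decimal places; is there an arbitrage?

1.0000 (no arbitrage)

Around BRL → INR → NZD → SEK → BRL: 1 × 15.063 × 0.019638 × 6.9687 ÷ 2.0614 = 0.999996
Product ≈ 1 (deviation 0.000%, within rounding noise).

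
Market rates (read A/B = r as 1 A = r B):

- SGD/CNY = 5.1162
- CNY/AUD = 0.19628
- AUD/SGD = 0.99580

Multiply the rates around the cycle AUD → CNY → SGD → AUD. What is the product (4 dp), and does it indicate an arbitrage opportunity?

Around AUD → CNY → SGD → AUD: 1 ÷ 0.19628 ÷ 5.1162 ÷ 0.99580 = 1.000010
Product ≈ 1 (deviation 0.001%, within rounding noise).

1.0000 (no arbitrage)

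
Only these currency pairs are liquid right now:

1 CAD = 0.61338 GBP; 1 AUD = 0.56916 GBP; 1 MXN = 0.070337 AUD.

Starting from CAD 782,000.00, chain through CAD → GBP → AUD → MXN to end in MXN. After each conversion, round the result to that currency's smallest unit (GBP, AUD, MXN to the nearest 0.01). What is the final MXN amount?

MXN 11,981,692.00

CAD 782,000.00 × 0.61338 = GBP 479,663.16
GBP 479,663.16 ÷ 0.56916 = AUD 842,756.27
AUD 842,756.27 ÷ 0.070337 = MXN 11,981,692.00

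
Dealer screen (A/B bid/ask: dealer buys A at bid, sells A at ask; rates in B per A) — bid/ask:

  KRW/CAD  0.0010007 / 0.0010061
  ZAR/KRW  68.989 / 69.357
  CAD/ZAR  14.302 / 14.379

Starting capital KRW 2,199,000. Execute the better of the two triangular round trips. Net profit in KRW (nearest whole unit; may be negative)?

Net result: KRW -7,381 (no profitable arbitrage after spreads)

Best loop KRW → ZAR → CAD → KRW:
KRW 2,199,000 ÷ 69.357 (buy ZAR at ask) = ZAR 31,705.52
ZAR 31,705.52 ÷ 14.379 (buy CAD at ask) = CAD 2,204.99
CAD 2,204.99 ÷ 0.0010061 (buy KRW at ask) = KRW 2,191,619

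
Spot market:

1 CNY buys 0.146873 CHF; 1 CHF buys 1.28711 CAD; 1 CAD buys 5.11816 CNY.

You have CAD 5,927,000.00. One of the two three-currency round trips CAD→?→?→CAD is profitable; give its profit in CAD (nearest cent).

Profit: CAD 198,808.82

Profitable loop is CAD → CHF → CNY → CAD:
CAD 5,927,000.00 ÷ 1.28711 = CHF 4,604,890.02
CHF 4,604,890.02 ÷ 0.146873 = CNY 31,352,869.66
CNY 31,352,869.66 ÷ 5.11816 = CAD 6,125,808.82
Profit = CAD 6,125,808.82 − CAD 5,927,000.00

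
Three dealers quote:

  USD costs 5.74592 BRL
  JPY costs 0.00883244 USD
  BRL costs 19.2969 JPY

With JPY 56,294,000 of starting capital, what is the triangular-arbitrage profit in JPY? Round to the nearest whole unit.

Profitable loop is JPY → BRL → USD → JPY:
JPY 56,294,000 ÷ 19.2969 = BRL 2,917,256.14
BRL 2,917,256.14 ÷ 5.74592 = USD 507,709.15
USD 507,709.15 ÷ 0.00883244 = JPY 57,482,320
Profit = JPY 57,482,320 − JPY 56,294,000

Profit: JPY 1,188,320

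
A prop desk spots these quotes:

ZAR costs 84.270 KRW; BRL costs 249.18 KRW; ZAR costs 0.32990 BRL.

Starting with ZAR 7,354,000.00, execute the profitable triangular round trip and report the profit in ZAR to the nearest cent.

Profitable loop is ZAR → KRW → BRL → ZAR:
ZAR 7,354,000.00 × 84.270 = KRW 619,721,580
KRW 619,721,580 ÷ 249.18 = BRL 2,487,043.82
BRL 2,487,043.82 ÷ 0.32990 = ZAR 7,538,780.91
Profit = ZAR 7,538,780.91 − ZAR 7,354,000.00

Profit: ZAR 184,780.91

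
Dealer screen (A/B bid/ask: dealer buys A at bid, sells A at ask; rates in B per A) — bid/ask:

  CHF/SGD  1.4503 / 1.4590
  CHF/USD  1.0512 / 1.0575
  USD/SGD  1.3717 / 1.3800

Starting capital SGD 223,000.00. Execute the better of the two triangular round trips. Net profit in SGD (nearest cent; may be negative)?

Net result: SGD -1,382.91 (no profitable arbitrage after spreads)

Best loop SGD → USD → CHF → SGD:
SGD 223,000.00 ÷ 1.3800 (buy USD at ask) = USD 161,594.20
USD 161,594.20 ÷ 1.0575 (buy CHF at ask) = CHF 152,807.76
CHF 152,807.76 × 1.4503 (sell CHF at bid) = SGD 221,617.09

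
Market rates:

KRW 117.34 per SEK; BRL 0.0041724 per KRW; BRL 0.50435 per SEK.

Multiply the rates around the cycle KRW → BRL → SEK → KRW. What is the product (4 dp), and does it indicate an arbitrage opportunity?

Around KRW → BRL → SEK → KRW: 1 × 0.0041724 ÷ 0.50435 × 117.34 = 0.970733
Product < 1; profitable direction is KRW → SEK → BRL → KRW.

0.9707 (arbitrage exists)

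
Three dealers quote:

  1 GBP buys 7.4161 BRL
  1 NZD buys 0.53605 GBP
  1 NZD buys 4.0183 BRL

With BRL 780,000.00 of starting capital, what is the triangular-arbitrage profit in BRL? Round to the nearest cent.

Profitable loop is BRL → GBP → NZD → BRL:
BRL 780,000.00 ÷ 7.4161 = GBP 105,176.58
GBP 105,176.58 ÷ 0.53605 = NZD 196,206.65
NZD 196,206.65 × 4.0183 = BRL 788,417.19
Profit = BRL 788,417.19 − BRL 780,000.00

Profit: BRL 8,417.19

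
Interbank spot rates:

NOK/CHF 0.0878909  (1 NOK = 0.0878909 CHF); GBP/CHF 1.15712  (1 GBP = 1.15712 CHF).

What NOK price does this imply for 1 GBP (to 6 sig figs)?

1 GBP × 1.15712 = 1.15712 CHF
1.15712 CHF ÷ 0.0878909 = 13.1654 NOK

GBP/NOK = 13.1654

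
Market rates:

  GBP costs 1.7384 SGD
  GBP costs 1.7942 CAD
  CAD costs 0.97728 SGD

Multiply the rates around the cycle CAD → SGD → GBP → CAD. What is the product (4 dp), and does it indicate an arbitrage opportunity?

Around CAD → SGD → GBP → CAD: 1 × 0.97728 ÷ 1.7384 × 1.7942 = 1.008649
Product > 1; profitable direction is CAD → SGD → GBP → CAD.

1.0086 (arbitrage exists)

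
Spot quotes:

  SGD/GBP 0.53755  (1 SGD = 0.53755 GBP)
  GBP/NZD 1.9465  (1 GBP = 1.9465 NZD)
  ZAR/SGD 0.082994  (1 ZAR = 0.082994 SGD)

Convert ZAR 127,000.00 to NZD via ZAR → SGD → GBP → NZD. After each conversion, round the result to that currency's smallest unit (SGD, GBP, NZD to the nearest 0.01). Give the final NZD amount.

NZD 11,028.69

ZAR 127,000.00 × 0.082994 = SGD 10,540.24
SGD 10,540.24 × 0.53755 = GBP 5,665.91
GBP 5,665.91 × 1.9465 = NZD 11,028.69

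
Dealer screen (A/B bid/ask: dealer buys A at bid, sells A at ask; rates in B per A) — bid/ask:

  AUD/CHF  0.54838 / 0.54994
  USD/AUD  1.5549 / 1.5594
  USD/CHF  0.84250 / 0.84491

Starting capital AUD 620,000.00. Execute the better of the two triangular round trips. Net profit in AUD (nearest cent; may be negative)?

Best loop AUD → CHF → USD → AUD:
AUD 620,000.00 × 0.54838 (sell AUD at bid) = CHF 339,995.60
CHF 339,995.60 ÷ 0.84491 (buy USD at ask) = USD 402,404.52
USD 402,404.52 × 1.5549 (sell USD at bid) = AUD 625,698.78

Net profit: AUD 5,698.78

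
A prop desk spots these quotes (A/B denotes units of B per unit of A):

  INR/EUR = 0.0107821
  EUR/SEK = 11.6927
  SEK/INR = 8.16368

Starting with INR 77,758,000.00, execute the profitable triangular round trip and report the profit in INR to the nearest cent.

Profit: INR 2,271,336.65

Profitable loop is INR → EUR → SEK → INR:
INR 77,758,000.00 × 0.0107821 = EUR 838,394.53
EUR 838,394.53 × 11.6927 = SEK 9,803,095.74
SEK 9,803,095.74 × 8.16368 = INR 80,029,336.65
Profit = INR 80,029,336.65 − INR 77,758,000.00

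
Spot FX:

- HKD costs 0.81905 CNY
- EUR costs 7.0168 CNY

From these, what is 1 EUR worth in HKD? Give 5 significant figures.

1 EUR × 7.0168 = 7.0168 CNY
7.0168 CNY ÷ 0.81905 = 8.567 HKD

EUR/HKD = 8.5670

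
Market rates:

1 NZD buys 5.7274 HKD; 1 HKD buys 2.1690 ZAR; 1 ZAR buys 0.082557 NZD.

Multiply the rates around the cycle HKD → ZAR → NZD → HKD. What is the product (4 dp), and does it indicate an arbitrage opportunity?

1.0256 (arbitrage exists)

Around HKD → ZAR → NZD → HKD: 1 × 2.1690 × 0.082557 × 5.7274 = 1.025583
Product > 1; profitable direction is HKD → ZAR → NZD → HKD.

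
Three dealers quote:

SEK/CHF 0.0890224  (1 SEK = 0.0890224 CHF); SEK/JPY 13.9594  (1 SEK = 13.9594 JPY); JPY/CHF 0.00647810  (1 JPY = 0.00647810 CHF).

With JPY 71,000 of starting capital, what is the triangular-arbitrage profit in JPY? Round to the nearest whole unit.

Profit: JPY 1,123

Profitable loop is JPY → CHF → SEK → JPY:
JPY 71,000 × 0.00647810 = CHF 459.95
CHF 459.95 ÷ 0.0890224 = SEK 5,166.62
SEK 5,166.62 × 13.9594 = JPY 72,123
Profit = JPY 72,123 − JPY 71,000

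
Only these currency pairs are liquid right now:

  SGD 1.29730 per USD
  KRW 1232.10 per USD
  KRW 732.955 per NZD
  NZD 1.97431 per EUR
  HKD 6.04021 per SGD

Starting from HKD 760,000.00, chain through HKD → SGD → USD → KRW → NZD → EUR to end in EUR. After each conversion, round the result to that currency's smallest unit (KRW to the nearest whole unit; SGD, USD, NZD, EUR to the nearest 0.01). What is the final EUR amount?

EUR 82,579.91

HKD 760,000.00 ÷ 6.04021 = SGD 125,823.44
SGD 125,823.44 ÷ 1.29730 = USD 96,988.70
USD 96,988.70 × 1232.10 = KRW 119,499,777
KRW 119,499,777 ÷ 732.955 = NZD 163,038.35
NZD 163,038.35 ÷ 1.97431 = EUR 82,579.91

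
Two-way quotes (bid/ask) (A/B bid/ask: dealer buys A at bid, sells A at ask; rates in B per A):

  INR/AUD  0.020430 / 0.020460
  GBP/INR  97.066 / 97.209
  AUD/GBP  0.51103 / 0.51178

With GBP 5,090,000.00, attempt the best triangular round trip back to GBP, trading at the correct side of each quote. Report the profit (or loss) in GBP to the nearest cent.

Best loop GBP → INR → AUD → GBP:
GBP 5,090,000.00 × 97.066 (sell GBP at bid) = INR 494,065,940.00
INR 494,065,940.00 × 0.020430 (sell INR at bid) = AUD 10,093,767.15
AUD 10,093,767.15 × 0.51103 (sell AUD at bid) = GBP 5,158,217.83

Net profit: GBP 68,217.83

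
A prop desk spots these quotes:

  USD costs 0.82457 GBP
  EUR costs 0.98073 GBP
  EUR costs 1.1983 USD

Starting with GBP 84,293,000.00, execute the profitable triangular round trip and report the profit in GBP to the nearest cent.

Profitable loop is GBP → EUR → USD → GBP:
GBP 84,293,000.00 ÷ 0.98073 = EUR 85,949,241.89
EUR 85,949,241.89 × 1.1983 = USD 102,992,976.56
USD 102,992,976.56 × 0.82457 = GBP 84,924,918.68
Profit = GBP 84,924,918.68 − GBP 84,293,000.00

Profit: GBP 631,918.68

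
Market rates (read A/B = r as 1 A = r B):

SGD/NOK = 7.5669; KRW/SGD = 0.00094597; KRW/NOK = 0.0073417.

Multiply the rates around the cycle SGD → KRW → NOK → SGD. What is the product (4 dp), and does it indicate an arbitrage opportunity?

Around SGD → KRW → NOK → SGD: 1 ÷ 0.00094597 × 0.0073417 ÷ 7.5669 = 1.025655
Product > 1; profitable direction is SGD → KRW → NOK → SGD.

1.0257 (arbitrage exists)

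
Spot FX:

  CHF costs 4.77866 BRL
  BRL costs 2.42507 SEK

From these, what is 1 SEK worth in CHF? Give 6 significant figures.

SEK/CHF = 0.0862918

1 SEK ÷ 2.42507 = 0.412359 BRL
0.412359 BRL ÷ 4.77866 = 0.0862918 CHF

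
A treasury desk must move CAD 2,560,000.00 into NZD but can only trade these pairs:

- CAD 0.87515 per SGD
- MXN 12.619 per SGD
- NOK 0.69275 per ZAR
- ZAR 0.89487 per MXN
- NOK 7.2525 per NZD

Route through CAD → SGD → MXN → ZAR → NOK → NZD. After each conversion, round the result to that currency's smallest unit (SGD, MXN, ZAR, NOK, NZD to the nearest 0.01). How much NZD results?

NZD 3,155,230.96

CAD 2,560,000.00 ÷ 0.87515 = SGD 2,925,212.82
SGD 2,925,212.82 × 12.619 = MXN 36,913,260.58
MXN 36,913,260.58 × 0.89487 = ZAR 33,032,569.50
ZAR 33,032,569.50 × 0.69275 = NOK 22,883,312.52
NOK 22,883,312.52 ÷ 7.2525 = NZD 3,155,230.96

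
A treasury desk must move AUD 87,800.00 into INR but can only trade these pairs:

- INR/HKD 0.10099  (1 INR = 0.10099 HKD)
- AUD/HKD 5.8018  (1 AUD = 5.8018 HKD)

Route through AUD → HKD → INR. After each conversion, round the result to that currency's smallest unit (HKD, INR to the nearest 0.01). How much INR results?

INR 5,044,044.36

AUD 87,800.00 × 5.8018 = HKD 509,398.04
HKD 509,398.04 ÷ 0.10099 = INR 5,044,044.36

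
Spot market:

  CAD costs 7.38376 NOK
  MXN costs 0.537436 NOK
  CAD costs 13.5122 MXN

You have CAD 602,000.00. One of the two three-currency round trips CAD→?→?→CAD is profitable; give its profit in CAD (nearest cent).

Profit: CAD 10,098.40

Profitable loop is CAD → NOK → MXN → CAD:
CAD 602,000.00 × 7.38376 = NOK 4,445,023.52
NOK 4,445,023.52 ÷ 0.537436 = MXN 8,270,796.00
MXN 8,270,796.00 ÷ 13.5122 = CAD 612,098.40
Profit = CAD 612,098.40 − CAD 602,000.00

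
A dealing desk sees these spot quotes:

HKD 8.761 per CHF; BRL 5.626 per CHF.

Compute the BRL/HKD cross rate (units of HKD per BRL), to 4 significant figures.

1 BRL ÷ 5.626 = 0.177746 CHF
0.177746 CHF × 8.761 = 1.55723 HKD

BRL/HKD = 1.557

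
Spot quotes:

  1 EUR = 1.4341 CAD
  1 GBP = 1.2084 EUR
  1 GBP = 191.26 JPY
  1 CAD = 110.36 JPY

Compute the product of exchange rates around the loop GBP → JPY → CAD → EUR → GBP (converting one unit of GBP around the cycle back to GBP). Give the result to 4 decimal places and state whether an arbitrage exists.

Around GBP → JPY → CAD → EUR → GBP: 1 × 191.26 ÷ 110.36 ÷ 1.4341 ÷ 1.2084 = 1.000051
Product ≈ 1 (deviation 0.005%, within rounding noise).

1.0001 (no arbitrage)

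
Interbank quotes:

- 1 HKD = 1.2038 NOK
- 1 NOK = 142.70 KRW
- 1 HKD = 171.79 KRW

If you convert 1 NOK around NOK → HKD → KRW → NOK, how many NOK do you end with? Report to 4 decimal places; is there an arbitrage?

1.0000 (no arbitrage)

Around NOK → HKD → KRW → NOK: 1 ÷ 1.2038 × 171.79 ÷ 142.70 = 1.000045
Product ≈ 1 (deviation 0.005%, within rounding noise).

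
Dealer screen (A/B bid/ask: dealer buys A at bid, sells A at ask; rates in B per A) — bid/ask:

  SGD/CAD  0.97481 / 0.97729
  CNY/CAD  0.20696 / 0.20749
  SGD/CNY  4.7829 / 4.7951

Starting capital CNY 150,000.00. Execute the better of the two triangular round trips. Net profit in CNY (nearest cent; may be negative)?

Best loop CNY → CAD → SGD → CNY:
CNY 150,000.00 × 0.20696 (sell CNY at bid) = CAD 31,044.00
CAD 31,044.00 ÷ 0.97729 (buy SGD at ask) = SGD 31,765.39
SGD 31,765.39 × 4.7829 (sell SGD at bid) = CNY 151,930.69

Net profit: CNY 1,930.69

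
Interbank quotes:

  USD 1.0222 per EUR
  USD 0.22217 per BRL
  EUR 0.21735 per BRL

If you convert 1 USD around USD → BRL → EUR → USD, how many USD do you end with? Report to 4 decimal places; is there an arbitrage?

Around USD → BRL → EUR → USD: 1 ÷ 0.22217 × 0.21735 × 1.0222 = 1.000023
Product ≈ 1 (deviation 0.002%, within rounding noise).

1.0000 (no arbitrage)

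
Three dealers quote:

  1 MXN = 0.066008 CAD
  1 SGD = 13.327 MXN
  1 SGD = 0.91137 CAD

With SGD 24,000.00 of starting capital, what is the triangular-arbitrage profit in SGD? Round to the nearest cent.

Profit: SGD 864.34

Profitable loop is SGD → CAD → MXN → SGD:
SGD 24,000.00 × 0.91137 = CAD 21,872.88
CAD 21,872.88 ÷ 0.066008 = MXN 331,367.11
MXN 331,367.11 ÷ 13.327 = SGD 24,864.34
Profit = SGD 24,864.34 − SGD 24,000.00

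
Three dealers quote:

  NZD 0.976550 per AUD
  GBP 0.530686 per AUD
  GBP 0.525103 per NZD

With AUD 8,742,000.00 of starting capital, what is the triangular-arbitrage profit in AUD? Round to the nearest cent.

Profit: AUD 305,101.21

Profitable loop is AUD → GBP → NZD → AUD:
AUD 8,742,000.00 × 0.530686 = GBP 4,639,257.01
GBP 4,639,257.01 ÷ 0.525103 = NZD 8,834,946.69
NZD 8,834,946.69 ÷ 0.976550 = AUD 9,047,101.21
Profit = AUD 9,047,101.21 − AUD 8,742,000.00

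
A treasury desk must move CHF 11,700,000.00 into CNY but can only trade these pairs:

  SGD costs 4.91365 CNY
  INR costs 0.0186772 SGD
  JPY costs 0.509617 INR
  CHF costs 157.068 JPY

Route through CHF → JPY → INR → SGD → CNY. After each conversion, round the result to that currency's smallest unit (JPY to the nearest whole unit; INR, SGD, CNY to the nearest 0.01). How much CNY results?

CNY 85,947,543.83

CHF 11,700,000.00 × 157.068 = JPY 1,837,695,600
JPY 1,837,695,600 × 0.509617 = INR 936,520,918.59
INR 936,520,918.59 × 0.0186772 = SGD 17,491,588.50
SGD 17,491,588.50 × 4.91365 = CNY 85,947,543.83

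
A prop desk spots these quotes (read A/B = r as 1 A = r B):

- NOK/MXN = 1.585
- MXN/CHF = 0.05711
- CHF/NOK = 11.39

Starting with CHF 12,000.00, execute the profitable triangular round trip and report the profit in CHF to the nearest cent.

Profitable loop is CHF → NOK → MXN → CHF:
CHF 12,000.00 × 11.39 = NOK 136,680.00
NOK 136,680.00 × 1.585 = MXN 216,637.80
MXN 216,637.80 × 0.05711 = CHF 12,372.18
Profit = CHF 12,372.18 − CHF 12,000.00

Profit: CHF 372.18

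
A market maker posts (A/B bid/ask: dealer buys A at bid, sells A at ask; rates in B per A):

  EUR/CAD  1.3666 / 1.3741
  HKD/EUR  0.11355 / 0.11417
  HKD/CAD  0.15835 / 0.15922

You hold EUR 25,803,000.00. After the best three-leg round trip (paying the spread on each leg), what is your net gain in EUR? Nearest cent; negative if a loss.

Net profit: EUR 241,614.25

Best loop EUR → HKD → CAD → EUR:
EUR 25,803,000.00 ÷ 0.11417 (buy HKD at ask) = HKD 226,005,080.14
HKD 226,005,080.14 × 0.15835 (sell HKD at bid) = CAD 35,787,904.44
CAD 35,787,904.44 ÷ 1.3741 (buy EUR at ask) = EUR 26,044,614.25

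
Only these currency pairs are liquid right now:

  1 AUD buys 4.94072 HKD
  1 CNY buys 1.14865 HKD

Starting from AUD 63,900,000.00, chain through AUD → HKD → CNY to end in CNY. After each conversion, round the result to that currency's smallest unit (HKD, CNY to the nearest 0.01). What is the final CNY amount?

CNY 274,854,836.55

AUD 63,900,000.00 × 4.94072 = HKD 315,712,008.00
HKD 315,712,008.00 ÷ 1.14865 = CNY 274,854,836.55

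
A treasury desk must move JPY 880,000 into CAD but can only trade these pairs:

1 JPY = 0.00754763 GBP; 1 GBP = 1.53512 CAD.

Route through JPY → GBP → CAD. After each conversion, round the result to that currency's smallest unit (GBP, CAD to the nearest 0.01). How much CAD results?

JPY 880,000 × 0.00754763 = GBP 6,641.91
GBP 6,641.91 × 1.53512 = CAD 10,196.13

CAD 10,196.13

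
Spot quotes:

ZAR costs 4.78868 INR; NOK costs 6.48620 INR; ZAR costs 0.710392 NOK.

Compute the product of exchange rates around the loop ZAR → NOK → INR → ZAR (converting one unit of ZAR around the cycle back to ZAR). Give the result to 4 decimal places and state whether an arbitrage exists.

0.9622 (arbitrage exists)

Around ZAR → NOK → INR → ZAR: 1 × 0.710392 × 6.48620 ÷ 4.78868 = 0.962216
Product < 1; profitable direction is ZAR → INR → NOK → ZAR.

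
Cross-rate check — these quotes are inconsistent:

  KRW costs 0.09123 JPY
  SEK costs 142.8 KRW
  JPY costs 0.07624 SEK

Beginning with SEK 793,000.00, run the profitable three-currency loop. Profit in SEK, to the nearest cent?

Profitable loop is SEK → JPY → KRW → SEK:
SEK 793,000.00 ÷ 0.07624 = JPY 10,401,364
JPY 10,401,364 ÷ 0.09123 = KRW 114,012,541
KRW 114,012,541 ÷ 142.8 = SEK 798,407.15
Profit = SEK 798,407.15 − SEK 793,000.00

Profit: SEK 5,407.15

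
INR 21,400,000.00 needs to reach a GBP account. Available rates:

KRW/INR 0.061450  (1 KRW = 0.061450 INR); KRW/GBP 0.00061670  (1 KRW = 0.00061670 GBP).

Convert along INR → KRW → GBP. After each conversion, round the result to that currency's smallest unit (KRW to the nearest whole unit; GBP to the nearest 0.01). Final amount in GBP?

GBP 214,766.15

INR 21,400,000.00 ÷ 0.061450 = KRW 348,250,610
KRW 348,250,610 × 0.00061670 = GBP 214,766.15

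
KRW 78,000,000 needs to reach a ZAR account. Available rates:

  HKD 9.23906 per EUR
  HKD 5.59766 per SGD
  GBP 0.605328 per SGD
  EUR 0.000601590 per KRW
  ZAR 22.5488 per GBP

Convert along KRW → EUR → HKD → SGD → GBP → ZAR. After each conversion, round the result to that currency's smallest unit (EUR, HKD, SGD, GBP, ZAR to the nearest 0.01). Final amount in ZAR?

KRW 78,000,000 × 0.000601590 = EUR 46,924.02
EUR 46,924.02 × 9.23906 = HKD 433,533.84
HKD 433,533.84 ÷ 5.59766 = SGD 77,449.12
SGD 77,449.12 × 0.605328 = GBP 46,882.12
GBP 46,882.12 × 22.5488 = ZAR 1,057,135.55

ZAR 1,057,135.55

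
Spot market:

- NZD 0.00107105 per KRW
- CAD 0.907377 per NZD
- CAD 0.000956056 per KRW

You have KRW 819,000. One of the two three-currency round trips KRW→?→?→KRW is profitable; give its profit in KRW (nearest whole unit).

Profit: KRW 13,527

Profitable loop is KRW → NZD → CAD → KRW:
KRW 819,000 × 0.00107105 = NZD 877.19
NZD 877.19 × 0.907377 = CAD 795.94
CAD 795.94 ÷ 0.000956056 = KRW 832,527
Profit = KRW 832,527 − KRW 819,000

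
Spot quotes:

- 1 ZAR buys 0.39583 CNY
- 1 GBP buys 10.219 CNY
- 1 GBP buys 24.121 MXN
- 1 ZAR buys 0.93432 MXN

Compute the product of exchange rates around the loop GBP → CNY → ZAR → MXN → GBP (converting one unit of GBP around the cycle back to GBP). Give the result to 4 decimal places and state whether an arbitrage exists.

1.0000 (no arbitrage)

Around GBP → CNY → ZAR → MXN → GBP: 1 × 10.219 ÷ 0.39583 × 0.93432 ÷ 24.121 = 1.000000
Product ≈ 1 (deviation 0.000%, within rounding noise).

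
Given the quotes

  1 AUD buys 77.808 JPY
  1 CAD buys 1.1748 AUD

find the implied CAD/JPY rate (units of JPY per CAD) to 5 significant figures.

1 CAD × 1.1748 = 1.1748 AUD
1.1748 AUD × 77.808 = 91.4088 JPY

CAD/JPY = 91.409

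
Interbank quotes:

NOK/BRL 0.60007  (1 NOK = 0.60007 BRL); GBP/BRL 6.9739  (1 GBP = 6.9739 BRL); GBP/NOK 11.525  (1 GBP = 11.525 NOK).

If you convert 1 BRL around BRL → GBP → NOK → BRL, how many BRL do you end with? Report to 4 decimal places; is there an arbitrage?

Around BRL → GBP → NOK → BRL: 1 ÷ 6.9739 × 11.525 × 0.60007 = 0.991670
Product < 1; profitable direction is BRL → NOK → GBP → BRL.

0.9917 (arbitrage exists)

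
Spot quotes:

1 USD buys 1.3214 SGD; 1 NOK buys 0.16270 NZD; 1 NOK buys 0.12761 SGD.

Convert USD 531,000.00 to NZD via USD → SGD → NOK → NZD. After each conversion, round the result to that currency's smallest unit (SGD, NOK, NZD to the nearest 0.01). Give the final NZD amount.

NZD 894,605.71

USD 531,000.00 × 1.3214 = SGD 701,663.40
SGD 701,663.40 ÷ 0.12761 = NOK 5,498,498.55
NOK 5,498,498.55 × 0.16270 = NZD 894,605.71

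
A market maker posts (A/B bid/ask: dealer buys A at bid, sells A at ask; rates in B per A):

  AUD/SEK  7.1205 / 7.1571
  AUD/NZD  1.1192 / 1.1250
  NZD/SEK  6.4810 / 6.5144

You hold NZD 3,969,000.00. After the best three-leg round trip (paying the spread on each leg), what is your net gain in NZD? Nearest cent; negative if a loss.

Best loop NZD → SEK → AUD → NZD:
NZD 3,969,000.00 × 6.4810 (sell NZD at bid) = SEK 25,723,089.00
SEK 25,723,089.00 ÷ 7.1571 (buy AUD at ask) = AUD 3,594,065.89
AUD 3,594,065.89 × 1.1192 (sell AUD at bid) = NZD 4,022,478.55

Net profit: NZD 53,478.55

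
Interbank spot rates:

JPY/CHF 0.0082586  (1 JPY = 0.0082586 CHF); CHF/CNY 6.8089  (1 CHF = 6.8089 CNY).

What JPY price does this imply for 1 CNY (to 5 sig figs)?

CNY/JPY = 17.783

1 CNY ÷ 6.8089 = 0.146867 CHF
0.146867 CHF ÷ 0.0082586 = 17.7835 JPY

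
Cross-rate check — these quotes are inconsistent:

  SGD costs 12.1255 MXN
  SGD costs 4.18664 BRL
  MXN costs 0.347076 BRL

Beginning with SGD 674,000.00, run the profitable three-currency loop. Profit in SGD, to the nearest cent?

Profit: SGD 3,514.38

Profitable loop is SGD → MXN → BRL → SGD:
SGD 674,000.00 × 12.1255 = MXN 8,172,587.00
MXN 8,172,587.00 × 0.347076 = BRL 2,836,508.81
BRL 2,836,508.81 ÷ 4.18664 = SGD 677,514.38
Profit = SGD 677,514.38 − SGD 674,000.00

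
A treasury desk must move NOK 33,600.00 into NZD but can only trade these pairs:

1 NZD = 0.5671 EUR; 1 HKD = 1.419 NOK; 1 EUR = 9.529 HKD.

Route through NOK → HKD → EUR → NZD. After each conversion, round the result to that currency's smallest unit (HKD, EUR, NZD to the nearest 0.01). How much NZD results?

NZD 4,381.77

NOK 33,600.00 ÷ 1.419 = HKD 23,678.65
HKD 23,678.65 ÷ 9.529 = EUR 2,484.90
EUR 2,484.90 ÷ 0.5671 = NZD 4,381.77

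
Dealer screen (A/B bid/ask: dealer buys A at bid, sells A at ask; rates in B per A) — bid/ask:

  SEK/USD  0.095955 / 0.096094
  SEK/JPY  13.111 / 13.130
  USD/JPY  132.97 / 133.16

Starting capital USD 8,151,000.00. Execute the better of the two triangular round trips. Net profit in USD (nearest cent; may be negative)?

Best loop USD → SEK → JPY → USD:
USD 8,151,000.00 ÷ 0.096094 (buy SEK at ask) = SEK 84,823,193.96
SEK 84,823,193.96 × 13.111 (sell SEK at bid) = JPY 1,112,116,896
JPY 1,112,116,896 ÷ 133.16 (buy USD at ask) = USD 8,351,733.97

Net profit: USD 200,733.97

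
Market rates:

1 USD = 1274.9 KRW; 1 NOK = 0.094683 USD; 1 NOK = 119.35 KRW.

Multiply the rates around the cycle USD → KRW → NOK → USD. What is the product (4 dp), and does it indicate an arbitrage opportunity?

1.0114 (arbitrage exists)

Around USD → KRW → NOK → USD: 1 × 1274.9 ÷ 119.35 × 0.094683 = 1.011406
Product > 1; profitable direction is USD → KRW → NOK → USD.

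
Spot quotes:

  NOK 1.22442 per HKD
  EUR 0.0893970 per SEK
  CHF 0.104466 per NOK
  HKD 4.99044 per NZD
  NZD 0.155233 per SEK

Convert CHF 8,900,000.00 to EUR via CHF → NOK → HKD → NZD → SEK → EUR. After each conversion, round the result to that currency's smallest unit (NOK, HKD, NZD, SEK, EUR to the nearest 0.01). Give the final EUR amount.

EUR 8,029,429.36

CHF 8,900,000.00 ÷ 0.104466 = NOK 85,195,183.12
NOK 85,195,183.12 ÷ 1.22442 = HKD 69,580,032.28
HKD 69,580,032.28 ÷ 4.99044 = NZD 13,942,664.83
NZD 13,942,664.83 ÷ 0.155233 = SEK 89,817,660.10
SEK 89,817,660.10 × 0.0893970 = EUR 8,029,429.36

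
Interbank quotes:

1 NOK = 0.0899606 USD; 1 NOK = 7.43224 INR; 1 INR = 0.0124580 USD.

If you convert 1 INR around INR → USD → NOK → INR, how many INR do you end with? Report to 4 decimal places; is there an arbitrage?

Around INR → USD → NOK → INR: 1 × 0.0124580 ÷ 0.0899606 × 7.43224 = 1.029238
Product > 1; profitable direction is INR → USD → NOK → INR.

1.0292 (arbitrage exists)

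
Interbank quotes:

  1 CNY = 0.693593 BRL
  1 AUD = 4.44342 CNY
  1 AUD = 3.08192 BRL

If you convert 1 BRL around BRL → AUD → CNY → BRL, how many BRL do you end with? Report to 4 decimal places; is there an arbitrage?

1.0000 (no arbitrage)

Around BRL → AUD → CNY → BRL: 1 ÷ 3.08192 × 4.44342 × 0.693593 = 1.000002
Product ≈ 1 (deviation 0.000%, within rounding noise).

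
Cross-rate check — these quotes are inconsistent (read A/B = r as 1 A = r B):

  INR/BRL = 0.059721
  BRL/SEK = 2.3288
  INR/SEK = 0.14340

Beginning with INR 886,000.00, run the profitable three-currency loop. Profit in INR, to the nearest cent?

Profit: INR 27,531.67

Profitable loop is INR → SEK → BRL → INR:
INR 886,000.00 × 0.14340 = SEK 127,052.40
SEK 127,052.40 ÷ 2.3288 = BRL 54,557.03
BRL 54,557.03 ÷ 0.059721 = INR 913,531.67
Profit = INR 913,531.67 − INR 886,000.00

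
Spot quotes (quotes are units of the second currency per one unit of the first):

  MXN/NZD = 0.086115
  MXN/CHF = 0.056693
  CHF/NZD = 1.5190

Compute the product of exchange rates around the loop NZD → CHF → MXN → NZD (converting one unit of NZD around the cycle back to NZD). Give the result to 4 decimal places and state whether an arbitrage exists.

1.0000 (no arbitrage)

Around NZD → CHF → MXN → NZD: 1 ÷ 1.5190 ÷ 0.056693 × 0.086115 = 0.999981
Product ≈ 1 (deviation 0.002%, within rounding noise).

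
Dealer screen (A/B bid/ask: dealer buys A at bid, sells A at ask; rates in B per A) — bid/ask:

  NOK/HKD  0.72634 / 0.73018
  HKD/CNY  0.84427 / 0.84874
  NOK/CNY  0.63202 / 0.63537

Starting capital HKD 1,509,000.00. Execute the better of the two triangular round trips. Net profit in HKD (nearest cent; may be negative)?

Net profit: HKD 29,917.92

Best loop HKD → NOK → CNY → HKD:
HKD 1,509,000.00 ÷ 0.73018 (buy NOK at ask) = NOK 2,066,613.71
NOK 2,066,613.71 × 0.63202 (sell NOK at bid) = CNY 1,306,141.20
CNY 1,306,141.20 ÷ 0.84874 (buy HKD at ask) = HKD 1,538,917.92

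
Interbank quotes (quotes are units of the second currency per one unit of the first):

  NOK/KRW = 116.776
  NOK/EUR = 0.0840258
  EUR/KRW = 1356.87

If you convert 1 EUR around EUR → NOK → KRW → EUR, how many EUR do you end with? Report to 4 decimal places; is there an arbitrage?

1.0242 (arbitrage exists)

Around EUR → NOK → KRW → EUR: 1 ÷ 0.0840258 × 116.776 ÷ 1356.87 = 1.024242
Product > 1; profitable direction is EUR → NOK → KRW → EUR.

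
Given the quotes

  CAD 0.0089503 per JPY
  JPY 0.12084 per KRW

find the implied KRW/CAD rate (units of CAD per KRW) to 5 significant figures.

1 KRW × 0.12084 = 0.12084 JPY
0.12084 JPY × 0.0089503 = 0.00108155 CAD

KRW/CAD = 0.0010816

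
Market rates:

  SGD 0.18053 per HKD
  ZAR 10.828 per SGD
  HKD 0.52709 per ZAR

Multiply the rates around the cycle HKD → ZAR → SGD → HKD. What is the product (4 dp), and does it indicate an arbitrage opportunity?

0.9705 (arbitrage exists)

Around HKD → ZAR → SGD → HKD: 1 ÷ 0.52709 ÷ 10.828 ÷ 0.18053 = 0.970549
Product < 1; profitable direction is HKD → SGD → ZAR → HKD.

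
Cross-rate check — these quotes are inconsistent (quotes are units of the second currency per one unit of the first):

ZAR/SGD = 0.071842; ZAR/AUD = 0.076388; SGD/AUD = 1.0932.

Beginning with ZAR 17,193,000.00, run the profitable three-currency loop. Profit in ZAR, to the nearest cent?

Profitable loop is ZAR → SGD → AUD → ZAR:
ZAR 17,193,000.00 × 0.071842 = SGD 1,235,179.51
SGD 1,235,179.51 × 1.0932 = AUD 1,350,298.24
AUD 1,350,298.24 ÷ 0.076388 = ZAR 17,676,837.15
Profit = ZAR 17,676,837.15 − ZAR 17,193,000.00

Profit: ZAR 483,837.15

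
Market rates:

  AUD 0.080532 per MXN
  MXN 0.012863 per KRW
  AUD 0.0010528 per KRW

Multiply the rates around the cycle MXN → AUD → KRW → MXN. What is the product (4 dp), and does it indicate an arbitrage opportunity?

Around MXN → AUD → KRW → MXN: 1 × 0.080532 ÷ 0.0010528 × 0.012863 = 0.983932
Product < 1; profitable direction is MXN → KRW → AUD → MXN.

0.9839 (arbitrage exists)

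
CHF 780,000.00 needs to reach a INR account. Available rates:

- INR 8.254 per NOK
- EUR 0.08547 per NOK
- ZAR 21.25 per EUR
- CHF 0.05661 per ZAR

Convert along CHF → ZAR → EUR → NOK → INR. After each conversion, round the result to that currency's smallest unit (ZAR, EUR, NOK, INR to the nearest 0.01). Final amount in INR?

INR 62,617,146.29

CHF 780,000.00 ÷ 0.05661 = ZAR 13,778,484.37
ZAR 13,778,484.37 ÷ 21.25 = EUR 648,399.26
EUR 648,399.26 ÷ 0.08547 = NOK 7,586,278.93
NOK 7,586,278.93 × 8.254 = INR 62,617,146.29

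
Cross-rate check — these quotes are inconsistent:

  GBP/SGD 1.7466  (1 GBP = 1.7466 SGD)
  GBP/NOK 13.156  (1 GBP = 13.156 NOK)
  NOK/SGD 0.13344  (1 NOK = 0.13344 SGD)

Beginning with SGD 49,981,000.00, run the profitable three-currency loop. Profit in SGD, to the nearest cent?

Profitable loop is SGD → GBP → NOK → SGD:
SGD 49,981,000.00 ÷ 1.7466 = GBP 28,616,168.56
GBP 28,616,168.56 × 13.156 = NOK 376,474,313.52
NOK 376,474,313.52 × 0.13344 = SGD 50,236,732.40
Profit = SGD 50,236,732.40 − SGD 49,981,000.00

Profit: SGD 255,732.40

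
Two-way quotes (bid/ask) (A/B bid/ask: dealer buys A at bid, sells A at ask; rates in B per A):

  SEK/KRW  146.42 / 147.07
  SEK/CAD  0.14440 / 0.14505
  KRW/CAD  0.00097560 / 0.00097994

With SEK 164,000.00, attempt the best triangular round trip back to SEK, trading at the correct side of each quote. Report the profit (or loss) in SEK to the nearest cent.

Net profit: SEK 318.88

Best loop SEK → CAD → KRW → SEK:
SEK 164,000.00 × 0.14440 (sell SEK at bid) = CAD 23,681.60
CAD 23,681.60 ÷ 0.00097994 (buy KRW at ask) = KRW 24,166,378
KRW 24,166,378 ÷ 147.07 (buy SEK at ask) = SEK 164,318.88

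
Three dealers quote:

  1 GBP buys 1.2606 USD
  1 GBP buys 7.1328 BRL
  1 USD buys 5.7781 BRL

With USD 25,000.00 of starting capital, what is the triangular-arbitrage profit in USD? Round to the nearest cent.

Profitable loop is USD → BRL → GBP → USD:
USD 25,000.00 × 5.7781 = BRL 144,452.50
BRL 144,452.50 ÷ 7.1328 = GBP 20,251.86
GBP 20,251.86 × 1.2606 = USD 25,529.50
Profit = USD 25,529.50 − USD 25,000.00

Profit: USD 529.50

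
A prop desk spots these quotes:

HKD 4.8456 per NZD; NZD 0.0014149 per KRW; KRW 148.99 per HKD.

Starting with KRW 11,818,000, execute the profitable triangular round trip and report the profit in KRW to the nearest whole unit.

Profit: KRW 253,866

Profitable loop is KRW → NZD → HKD → KRW:
KRW 11,818,000 × 0.0014149 = NZD 16,721.29
NZD 16,721.29 × 4.8456 = HKD 81,024.67
HKD 81,024.67 × 148.99 = KRW 12,071,866
Profit = KRW 12,071,866 − KRW 11,818,000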